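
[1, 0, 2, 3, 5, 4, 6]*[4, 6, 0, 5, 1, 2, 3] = [6, 4, 0, 5, 2, 1, 3]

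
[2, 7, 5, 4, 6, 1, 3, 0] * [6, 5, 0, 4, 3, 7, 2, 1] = [0, 1, 7, 3, 2, 5, 4, 6]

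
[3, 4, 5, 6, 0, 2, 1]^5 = [0, 1, 5, 3, 4, 2, 6]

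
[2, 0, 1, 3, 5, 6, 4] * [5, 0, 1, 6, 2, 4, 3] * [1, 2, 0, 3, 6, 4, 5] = [2, 4, 1, 5, 6, 3, 0]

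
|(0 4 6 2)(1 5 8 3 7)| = 20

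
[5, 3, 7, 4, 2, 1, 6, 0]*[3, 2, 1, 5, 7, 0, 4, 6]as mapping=[0→0, 1→5, 2→6, 3→7, 4→1, 5→2, 6→4, 7→3]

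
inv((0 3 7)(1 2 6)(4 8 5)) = (0 7 3)(1 6 2)(4 5 8)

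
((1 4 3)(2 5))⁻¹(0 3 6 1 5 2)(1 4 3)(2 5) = (0 1 6 4 2 5)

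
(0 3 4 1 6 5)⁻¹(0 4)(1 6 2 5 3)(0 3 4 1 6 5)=(0 4 6 5 2)(1 3)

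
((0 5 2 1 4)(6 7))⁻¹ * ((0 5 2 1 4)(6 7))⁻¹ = (0 1 5 4 2)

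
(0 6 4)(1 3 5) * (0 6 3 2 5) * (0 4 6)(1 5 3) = (0 1 2 3 4)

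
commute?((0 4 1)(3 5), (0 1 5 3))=no:(0 4 1)(3 5)*(0 1 5 3)=(0 4 5), (0 1 5 3)*(0 4 1)(3 5)=(1 3 4)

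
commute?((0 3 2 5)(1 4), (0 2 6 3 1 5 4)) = no:(0 3 2 5)(1 4) * (0 2 6 3 1 5 4) = (0 1)(2 4 5)(3 6), (0 2 6 3 1 5 4) * (0 3 2 5)(1 4) = (0 5 1)(2 6)(3 4)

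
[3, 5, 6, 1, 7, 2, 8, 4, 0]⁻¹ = [8, 3, 5, 0, 7, 1, 2, 4, 6]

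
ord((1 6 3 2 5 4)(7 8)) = 6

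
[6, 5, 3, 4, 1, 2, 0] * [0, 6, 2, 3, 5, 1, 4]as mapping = [0→4, 1→1, 2→3, 3→5, 4→6, 5→2, 6→0]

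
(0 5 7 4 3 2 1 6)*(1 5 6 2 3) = (0 6)(1 2 5 7 4)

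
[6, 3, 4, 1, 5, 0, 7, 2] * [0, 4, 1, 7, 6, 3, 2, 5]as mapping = [0→2, 1→7, 2→6, 3→4, 4→3, 5→0, 6→5, 7→1]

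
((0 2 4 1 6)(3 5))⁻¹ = (0 6 1 4 2)(3 5)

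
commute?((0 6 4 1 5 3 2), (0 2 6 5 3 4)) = no:(0 6 4 1 5 3 2) * (0 2 6 5 3 4) = (0 5 4 1 3 6), (0 2 6 5 3 4) * (0 6 4 1 5 3 2) = (1 5 2 4 6 3)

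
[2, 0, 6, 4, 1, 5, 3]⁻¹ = [1, 4, 0, 6, 3, 5, 2]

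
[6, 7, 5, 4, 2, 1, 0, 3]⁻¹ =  [6, 5, 4, 7, 3, 2, 0, 1]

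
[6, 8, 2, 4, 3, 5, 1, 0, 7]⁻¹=[7, 6, 2, 4, 3, 5, 0, 8, 1]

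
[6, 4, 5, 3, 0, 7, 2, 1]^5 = [1, 5, 0, 3, 7, 6, 4, 2]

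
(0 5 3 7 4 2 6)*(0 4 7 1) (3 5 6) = (0 6 4 2 3 1) 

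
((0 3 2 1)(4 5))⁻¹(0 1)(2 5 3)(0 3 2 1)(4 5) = (0 3)(1 4 2)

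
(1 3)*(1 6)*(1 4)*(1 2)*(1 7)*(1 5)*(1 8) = (1 3 6 4 2 7 5 8)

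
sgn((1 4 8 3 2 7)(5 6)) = 1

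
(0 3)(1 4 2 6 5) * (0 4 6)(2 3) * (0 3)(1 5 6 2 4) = (0 4)(1 2 3)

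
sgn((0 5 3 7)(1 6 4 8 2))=-1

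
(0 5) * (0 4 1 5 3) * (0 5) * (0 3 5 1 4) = (0 5)(1 3)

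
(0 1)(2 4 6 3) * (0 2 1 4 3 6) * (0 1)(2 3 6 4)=(0 2 6 4 1 3)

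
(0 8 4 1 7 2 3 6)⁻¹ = (0 6 3 2 7 1 4 8)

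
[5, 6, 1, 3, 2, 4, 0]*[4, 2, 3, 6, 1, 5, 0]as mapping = [0→5, 1→0, 2→2, 3→6, 4→3, 5→1, 6→4]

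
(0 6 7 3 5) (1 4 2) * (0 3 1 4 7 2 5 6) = (1 7) (2 4 5 3 6) 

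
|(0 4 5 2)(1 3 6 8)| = 4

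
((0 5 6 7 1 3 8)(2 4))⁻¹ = (0 8 3 1 7 6 5)(2 4)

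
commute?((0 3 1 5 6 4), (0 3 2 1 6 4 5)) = no:(0 3 1 5 6 4) * (0 3 2 1 6 4 5) = (0 2 1)(3 6 5 4), (0 3 2 1 6 4 5) * (0 3 1 5 6 4) = (0 1 4 6)(2 5 3)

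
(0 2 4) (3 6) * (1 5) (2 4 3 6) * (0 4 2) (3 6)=(0 2 6 3) (1 5) 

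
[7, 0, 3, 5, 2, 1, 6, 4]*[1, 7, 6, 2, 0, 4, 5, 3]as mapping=[0→3, 1→1, 2→2, 3→4, 4→6, 5→7, 6→5, 7→0]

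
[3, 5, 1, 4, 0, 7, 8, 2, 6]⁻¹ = [4, 2, 7, 0, 3, 1, 8, 5, 6]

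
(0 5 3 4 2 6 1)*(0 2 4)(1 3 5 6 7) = (0 6 3)(1 2 7)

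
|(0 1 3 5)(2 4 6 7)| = 4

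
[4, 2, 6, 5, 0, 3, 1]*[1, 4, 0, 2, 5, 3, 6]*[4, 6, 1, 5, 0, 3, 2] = [3, 4, 2, 5, 6, 1, 0]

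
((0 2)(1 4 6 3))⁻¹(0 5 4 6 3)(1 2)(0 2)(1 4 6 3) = (0 4)(1 2 5 6 3)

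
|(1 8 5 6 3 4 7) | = 7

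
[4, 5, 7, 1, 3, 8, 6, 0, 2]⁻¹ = [7, 3, 8, 4, 0, 1, 6, 2, 5]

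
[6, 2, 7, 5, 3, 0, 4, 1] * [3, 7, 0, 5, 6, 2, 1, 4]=[1, 0, 4, 2, 5, 3, 6, 7]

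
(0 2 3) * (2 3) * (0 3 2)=(0 2)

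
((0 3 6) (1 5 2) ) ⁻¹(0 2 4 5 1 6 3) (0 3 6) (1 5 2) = (0 6 3 1 4 2 5) 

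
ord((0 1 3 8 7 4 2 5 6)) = 9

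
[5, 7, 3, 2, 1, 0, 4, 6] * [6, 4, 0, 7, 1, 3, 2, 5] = [3, 5, 7, 0, 4, 6, 1, 2]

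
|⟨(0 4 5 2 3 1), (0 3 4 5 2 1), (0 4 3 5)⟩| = 720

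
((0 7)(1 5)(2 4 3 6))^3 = (0 7)(1 5)(2 6 3 4)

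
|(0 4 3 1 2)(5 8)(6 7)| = 10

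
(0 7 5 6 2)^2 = (0 5 2 7 6)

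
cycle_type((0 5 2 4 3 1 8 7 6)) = 9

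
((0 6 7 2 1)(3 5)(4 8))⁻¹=(0 1 2 7 6)(3 5)(4 8)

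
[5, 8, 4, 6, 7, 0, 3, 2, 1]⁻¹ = [5, 8, 7, 6, 2, 0, 3, 4, 1]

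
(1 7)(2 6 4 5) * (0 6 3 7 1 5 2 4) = (0 6)(2 3 7 5 4)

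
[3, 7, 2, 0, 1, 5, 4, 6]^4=[0, 1, 2, 3, 4, 5, 6, 7]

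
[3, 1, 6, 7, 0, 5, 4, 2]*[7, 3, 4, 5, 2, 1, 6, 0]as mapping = [0→5, 1→3, 2→6, 3→0, 4→7, 5→1, 6→2, 7→4]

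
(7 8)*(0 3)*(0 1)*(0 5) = (0 3 1 5)(7 8)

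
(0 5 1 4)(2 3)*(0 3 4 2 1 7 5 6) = (0 6)(1 2 4 3)(5 7)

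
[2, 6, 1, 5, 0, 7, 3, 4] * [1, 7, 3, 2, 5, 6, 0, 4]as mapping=[0→3, 1→0, 2→7, 3→6, 4→1, 5→4, 6→2, 7→5]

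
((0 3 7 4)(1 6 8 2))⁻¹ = (0 4 7 3)(1 2 8 6)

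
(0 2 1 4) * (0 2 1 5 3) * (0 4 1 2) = (0 2 5 3 4)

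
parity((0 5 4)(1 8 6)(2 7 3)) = even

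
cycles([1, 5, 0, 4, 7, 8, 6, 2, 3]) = (0 1 5 8 3 4 7 2)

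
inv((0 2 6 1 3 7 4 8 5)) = (0 5 8 4 7 3 1 6 2)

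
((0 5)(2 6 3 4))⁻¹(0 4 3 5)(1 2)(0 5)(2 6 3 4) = (0 5 2 4)(1 6)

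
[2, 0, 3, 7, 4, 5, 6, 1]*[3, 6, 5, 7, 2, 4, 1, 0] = [5, 3, 7, 0, 2, 4, 1, 6]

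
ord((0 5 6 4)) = 4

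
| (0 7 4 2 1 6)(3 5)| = 6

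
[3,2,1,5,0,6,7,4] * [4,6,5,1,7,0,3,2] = [1,5,6,0,4,3,2,7]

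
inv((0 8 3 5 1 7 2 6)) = (0 6 2 7 1 5 3 8)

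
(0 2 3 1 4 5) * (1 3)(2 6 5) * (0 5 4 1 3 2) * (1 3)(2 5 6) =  (0 2 1 3 5 6 4)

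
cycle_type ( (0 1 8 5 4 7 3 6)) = 8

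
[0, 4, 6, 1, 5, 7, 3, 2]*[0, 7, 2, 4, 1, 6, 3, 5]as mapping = [0→0, 1→1, 2→3, 3→7, 4→6, 5→5, 6→4, 7→2]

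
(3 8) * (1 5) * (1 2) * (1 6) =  (1 5 2 6)(3 8)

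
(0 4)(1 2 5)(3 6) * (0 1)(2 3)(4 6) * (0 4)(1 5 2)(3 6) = (0 3)(1 6)(4 5)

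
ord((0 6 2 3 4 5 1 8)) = 8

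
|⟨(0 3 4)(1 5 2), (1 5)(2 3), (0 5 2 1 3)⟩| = 360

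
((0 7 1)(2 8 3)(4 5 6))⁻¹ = (0 1 7)(2 3 8)(4 6 5)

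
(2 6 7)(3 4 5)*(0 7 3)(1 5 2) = (0 7 1 5)(2 6 3 4)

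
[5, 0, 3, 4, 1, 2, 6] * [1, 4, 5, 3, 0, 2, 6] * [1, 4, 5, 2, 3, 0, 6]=[5, 4, 2, 1, 3, 0, 6]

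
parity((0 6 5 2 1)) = even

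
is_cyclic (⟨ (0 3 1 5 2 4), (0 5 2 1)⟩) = no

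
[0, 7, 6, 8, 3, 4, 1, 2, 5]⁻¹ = [0, 6, 7, 4, 5, 8, 2, 1, 3]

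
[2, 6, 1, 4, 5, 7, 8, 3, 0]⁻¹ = [8, 2, 0, 7, 3, 4, 1, 5, 6]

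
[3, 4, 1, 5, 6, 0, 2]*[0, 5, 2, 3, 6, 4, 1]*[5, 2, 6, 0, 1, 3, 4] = [0, 4, 3, 1, 2, 5, 6]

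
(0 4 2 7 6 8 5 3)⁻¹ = (0 3 5 8 6 7 2 4)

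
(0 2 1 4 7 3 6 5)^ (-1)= (0 5 6 3 7 4 1 2)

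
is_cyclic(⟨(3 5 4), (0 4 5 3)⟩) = no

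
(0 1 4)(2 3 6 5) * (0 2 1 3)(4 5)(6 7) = (0 3 7 6 4 2)(1 5)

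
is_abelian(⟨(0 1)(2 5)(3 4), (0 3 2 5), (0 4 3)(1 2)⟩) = no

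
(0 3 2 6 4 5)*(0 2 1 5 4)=(0 3 1 5 2 6)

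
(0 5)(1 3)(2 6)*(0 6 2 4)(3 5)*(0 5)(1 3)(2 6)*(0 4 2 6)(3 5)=(0 1 4 3 5 6 2)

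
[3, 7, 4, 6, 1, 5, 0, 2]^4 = [3, 1, 2, 6, 4, 5, 0, 7]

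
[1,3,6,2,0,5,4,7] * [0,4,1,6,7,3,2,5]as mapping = [0→4,1→6,2→2,3→1,4→0,5→3,6→7,7→5]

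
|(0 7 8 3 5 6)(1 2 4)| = 6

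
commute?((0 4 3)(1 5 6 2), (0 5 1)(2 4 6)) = no:(0 4 3)(1 5 6 2)*(0 5 1)(2 4 6) = (0 6 4 3 5 2), (0 5 1)(2 4 6)*(0 4 3)(1 5 6 2) = (0 6 1 4 2 3)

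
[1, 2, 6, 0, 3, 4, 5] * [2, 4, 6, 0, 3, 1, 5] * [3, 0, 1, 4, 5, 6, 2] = [5, 2, 6, 1, 3, 4, 0]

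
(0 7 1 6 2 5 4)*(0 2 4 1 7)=(1 6 4 2 5)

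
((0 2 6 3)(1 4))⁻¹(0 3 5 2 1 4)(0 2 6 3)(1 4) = (0 5 6 4 1 2)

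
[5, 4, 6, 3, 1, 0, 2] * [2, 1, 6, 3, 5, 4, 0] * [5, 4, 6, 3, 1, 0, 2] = [1, 0, 5, 3, 4, 6, 2]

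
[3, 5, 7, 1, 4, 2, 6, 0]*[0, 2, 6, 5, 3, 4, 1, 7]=[5, 4, 7, 2, 3, 6, 1, 0]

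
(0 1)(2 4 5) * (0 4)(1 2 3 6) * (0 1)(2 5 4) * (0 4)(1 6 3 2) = (0 5 2 6 4)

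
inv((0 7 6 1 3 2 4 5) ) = (0 5 4 2 3 1 6 7) 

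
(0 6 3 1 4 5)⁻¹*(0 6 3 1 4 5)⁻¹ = (0 4 3)(1 6 5)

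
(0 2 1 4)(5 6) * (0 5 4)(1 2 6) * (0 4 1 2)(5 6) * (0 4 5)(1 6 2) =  (1 5)(2 4)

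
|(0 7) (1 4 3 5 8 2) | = 6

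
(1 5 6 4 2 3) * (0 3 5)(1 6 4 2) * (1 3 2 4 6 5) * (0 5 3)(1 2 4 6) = (0 4)(1 5)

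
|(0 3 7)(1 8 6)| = 3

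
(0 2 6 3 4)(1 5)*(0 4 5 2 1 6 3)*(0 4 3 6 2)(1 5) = (0 5 2 6 4 3 1)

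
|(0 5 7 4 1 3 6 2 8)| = 9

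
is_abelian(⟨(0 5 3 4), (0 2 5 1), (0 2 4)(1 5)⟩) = no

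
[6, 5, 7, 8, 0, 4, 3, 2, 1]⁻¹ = [4, 8, 7, 6, 5, 1, 0, 2, 3]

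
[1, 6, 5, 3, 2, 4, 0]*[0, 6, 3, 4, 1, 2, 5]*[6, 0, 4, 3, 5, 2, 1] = [1, 2, 4, 5, 3, 0, 6]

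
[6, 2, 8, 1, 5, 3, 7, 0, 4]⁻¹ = [7, 3, 1, 5, 8, 4, 0, 6, 2]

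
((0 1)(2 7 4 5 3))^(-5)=(0 1)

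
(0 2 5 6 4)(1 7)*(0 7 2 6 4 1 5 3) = (0 6 1 2 3)(4 7 5)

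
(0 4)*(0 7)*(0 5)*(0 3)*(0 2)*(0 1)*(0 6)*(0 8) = (0 4 7 5 3 2 1 6 8)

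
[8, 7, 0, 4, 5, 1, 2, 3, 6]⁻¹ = [2, 5, 6, 7, 3, 4, 8, 1, 0]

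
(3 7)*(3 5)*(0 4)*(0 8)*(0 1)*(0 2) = (0 4 8 1 2)(3 7 5)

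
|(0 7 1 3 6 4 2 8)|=8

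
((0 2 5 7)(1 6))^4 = ()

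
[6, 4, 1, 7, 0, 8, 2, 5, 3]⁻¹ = [4, 2, 6, 8, 1, 7, 0, 3, 5]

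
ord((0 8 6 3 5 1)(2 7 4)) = 6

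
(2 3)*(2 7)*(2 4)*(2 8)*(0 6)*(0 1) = (0 6 1)(2 3 7 4 8)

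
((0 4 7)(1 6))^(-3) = (1 6)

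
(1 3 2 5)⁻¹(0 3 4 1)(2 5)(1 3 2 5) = (0 2 4 3)(1 5)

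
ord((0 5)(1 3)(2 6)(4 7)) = 2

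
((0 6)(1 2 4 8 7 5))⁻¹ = (0 6)(1 5 7 8 4 2)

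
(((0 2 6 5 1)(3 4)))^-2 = (0 5 2 1 6)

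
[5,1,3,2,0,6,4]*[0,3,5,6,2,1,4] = [1,3,6,5,0,4,2]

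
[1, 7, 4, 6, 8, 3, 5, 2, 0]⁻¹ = [8, 0, 7, 5, 2, 6, 3, 1, 4]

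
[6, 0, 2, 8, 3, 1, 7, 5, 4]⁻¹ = [1, 5, 2, 4, 8, 7, 0, 6, 3]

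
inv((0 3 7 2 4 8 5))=(0 5 8 4 2 7 3)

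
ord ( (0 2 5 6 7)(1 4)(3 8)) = 10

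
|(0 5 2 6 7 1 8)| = 7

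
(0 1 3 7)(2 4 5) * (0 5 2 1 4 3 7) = (0 4 2 3)(1 7 5)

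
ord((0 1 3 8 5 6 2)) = 7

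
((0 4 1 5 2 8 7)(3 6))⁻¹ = (0 7 8 2 5 1 4)(3 6)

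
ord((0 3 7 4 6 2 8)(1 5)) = 14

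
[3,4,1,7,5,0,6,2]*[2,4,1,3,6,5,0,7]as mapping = [0→3,1→6,2→4,3→7,4→5,5→2,6→0,7→1]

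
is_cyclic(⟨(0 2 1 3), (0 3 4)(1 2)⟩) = no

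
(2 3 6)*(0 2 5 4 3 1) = (0 2 1)(3 6 5 4)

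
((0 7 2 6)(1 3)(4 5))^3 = (0 6 2 7)(1 3)(4 5)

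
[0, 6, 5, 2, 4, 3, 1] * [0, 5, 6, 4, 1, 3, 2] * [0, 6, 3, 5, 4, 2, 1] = [0, 3, 5, 1, 6, 4, 2]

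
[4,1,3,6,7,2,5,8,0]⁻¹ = [8,1,5,2,0,6,3,4,7]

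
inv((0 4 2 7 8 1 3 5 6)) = (0 6 5 3 1 8 7 2 4)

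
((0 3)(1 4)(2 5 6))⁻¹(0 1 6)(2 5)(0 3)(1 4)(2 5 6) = (2 3 4)(5 6)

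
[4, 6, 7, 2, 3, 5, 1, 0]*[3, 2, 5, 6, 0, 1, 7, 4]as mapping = [0→0, 1→7, 2→4, 3→5, 4→6, 5→1, 6→2, 7→3]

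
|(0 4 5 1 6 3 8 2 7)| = 9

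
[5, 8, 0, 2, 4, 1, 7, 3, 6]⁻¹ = [2, 5, 3, 7, 4, 0, 8, 6, 1]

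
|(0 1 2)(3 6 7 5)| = 12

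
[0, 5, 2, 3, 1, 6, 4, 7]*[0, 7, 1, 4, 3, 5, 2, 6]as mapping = [0→0, 1→5, 2→1, 3→4, 4→7, 5→2, 6→3, 7→6]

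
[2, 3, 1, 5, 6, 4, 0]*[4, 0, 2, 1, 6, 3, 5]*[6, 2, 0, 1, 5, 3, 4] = [0, 2, 6, 1, 3, 4, 5]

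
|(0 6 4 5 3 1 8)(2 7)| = 14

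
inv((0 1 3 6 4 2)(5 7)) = (0 2 4 6 3 1)(5 7)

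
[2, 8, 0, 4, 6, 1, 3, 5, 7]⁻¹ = [2, 5, 0, 6, 3, 7, 4, 8, 1]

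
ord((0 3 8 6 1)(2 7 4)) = 15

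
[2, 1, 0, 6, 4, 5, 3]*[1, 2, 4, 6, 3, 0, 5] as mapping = [0→4, 1→2, 2→1, 3→5, 4→3, 5→0, 6→6] 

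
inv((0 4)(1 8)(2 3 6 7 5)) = (0 4)(1 8)(2 5 7 6 3)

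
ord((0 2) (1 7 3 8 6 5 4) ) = 14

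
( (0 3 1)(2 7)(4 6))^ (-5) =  (0 3 1)(2 7)(4 6)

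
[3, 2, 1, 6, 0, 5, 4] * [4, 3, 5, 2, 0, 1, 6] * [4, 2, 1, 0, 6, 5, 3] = [1, 5, 0, 3, 6, 2, 4]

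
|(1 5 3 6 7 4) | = 6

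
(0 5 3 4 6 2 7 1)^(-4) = (0 6)(1 4)(2 5)(3 7)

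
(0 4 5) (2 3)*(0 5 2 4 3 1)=(0 3 4 2 1) 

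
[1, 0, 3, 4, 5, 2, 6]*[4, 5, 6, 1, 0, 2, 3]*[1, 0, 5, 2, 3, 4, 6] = [4, 3, 0, 1, 5, 6, 2]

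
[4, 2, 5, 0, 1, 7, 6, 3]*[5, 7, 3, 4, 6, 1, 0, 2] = [6, 3, 1, 5, 7, 2, 0, 4]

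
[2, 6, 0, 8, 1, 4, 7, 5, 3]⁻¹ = [2, 4, 0, 8, 5, 7, 1, 6, 3]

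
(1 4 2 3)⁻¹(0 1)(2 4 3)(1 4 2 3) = (0 4)(1 3 2)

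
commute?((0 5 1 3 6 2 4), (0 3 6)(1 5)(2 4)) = no:(0 5 1 3 6 2 4)*(0 3 6)(1 5)(2 4) = (0 1 6 4 3), (0 3 6)(1 5)(2 4)*(0 5 1 3 6 2 4) = (0 6 5 3 2)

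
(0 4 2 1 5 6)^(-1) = (0 6 5 1 2 4)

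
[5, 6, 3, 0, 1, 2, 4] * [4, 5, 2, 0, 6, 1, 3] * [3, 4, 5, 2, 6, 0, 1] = [4, 2, 3, 6, 0, 5, 1]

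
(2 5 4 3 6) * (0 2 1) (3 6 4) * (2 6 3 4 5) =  (0 6 1) (3 5 4) 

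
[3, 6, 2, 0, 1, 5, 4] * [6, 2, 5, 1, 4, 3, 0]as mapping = [0→1, 1→0, 2→5, 3→6, 4→2, 5→3, 6→4]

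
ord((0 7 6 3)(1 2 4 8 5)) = 20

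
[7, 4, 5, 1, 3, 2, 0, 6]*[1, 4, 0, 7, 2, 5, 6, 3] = [3, 2, 5, 4, 7, 0, 1, 6]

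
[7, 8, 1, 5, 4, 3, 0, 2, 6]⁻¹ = [6, 2, 7, 5, 4, 3, 8, 0, 1]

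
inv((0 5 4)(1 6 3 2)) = (0 4 5)(1 2 3 6)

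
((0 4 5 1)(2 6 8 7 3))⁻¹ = (0 1 5 4)(2 3 7 8 6)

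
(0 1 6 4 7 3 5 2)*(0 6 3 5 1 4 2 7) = (0 4)(1 3)(2 6)(5 7)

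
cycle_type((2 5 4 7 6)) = 5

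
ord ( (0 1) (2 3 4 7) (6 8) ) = 4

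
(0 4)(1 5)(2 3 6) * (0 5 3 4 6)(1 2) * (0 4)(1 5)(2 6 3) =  (0 3 4 1 2)(5 6)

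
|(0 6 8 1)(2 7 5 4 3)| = 20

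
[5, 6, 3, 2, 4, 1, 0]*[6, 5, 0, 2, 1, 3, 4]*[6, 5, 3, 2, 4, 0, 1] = [2, 4, 3, 6, 5, 0, 1]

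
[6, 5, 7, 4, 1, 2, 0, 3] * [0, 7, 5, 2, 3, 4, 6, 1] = [6, 4, 1, 3, 7, 5, 0, 2]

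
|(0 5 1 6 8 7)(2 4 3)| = 6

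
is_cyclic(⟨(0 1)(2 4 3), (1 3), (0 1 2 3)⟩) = no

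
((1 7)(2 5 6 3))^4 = ()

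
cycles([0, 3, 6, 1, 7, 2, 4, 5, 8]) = (1 3)(2 6 4 7 5)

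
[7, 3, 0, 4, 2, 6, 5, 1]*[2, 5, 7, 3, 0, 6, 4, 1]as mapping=[0→1, 1→3, 2→2, 3→0, 4→7, 5→4, 6→6, 7→5]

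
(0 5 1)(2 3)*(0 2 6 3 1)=(0 5)(1 2)(3 6)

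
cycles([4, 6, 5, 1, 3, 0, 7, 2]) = (0 4 3 1 6 7 2 5)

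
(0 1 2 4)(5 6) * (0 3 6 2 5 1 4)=(0 4 3 6 1 5 2)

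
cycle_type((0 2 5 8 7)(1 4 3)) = 3.5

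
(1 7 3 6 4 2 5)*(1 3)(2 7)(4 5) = (1 2 4 7)(3 6 5)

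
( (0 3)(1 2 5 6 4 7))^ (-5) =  (0 3)(1 2 5 6 4 7)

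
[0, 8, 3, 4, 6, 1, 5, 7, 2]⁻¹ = [0, 5, 8, 2, 3, 6, 4, 7, 1]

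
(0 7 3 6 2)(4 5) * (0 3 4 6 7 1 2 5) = (0 1 2 3 7 4)(5 6)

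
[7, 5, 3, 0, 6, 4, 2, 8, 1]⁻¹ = [3, 8, 6, 2, 5, 1, 4, 0, 7]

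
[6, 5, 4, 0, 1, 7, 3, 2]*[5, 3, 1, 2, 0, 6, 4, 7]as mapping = [0→4, 1→6, 2→0, 3→5, 4→3, 5→7, 6→2, 7→1]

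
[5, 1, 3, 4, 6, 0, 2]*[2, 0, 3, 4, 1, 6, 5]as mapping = [0→6, 1→0, 2→4, 3→1, 4→5, 5→2, 6→3]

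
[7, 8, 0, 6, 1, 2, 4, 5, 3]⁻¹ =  [2, 4, 5, 8, 6, 7, 3, 0, 1]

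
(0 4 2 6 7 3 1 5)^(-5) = (0 6 1 4 7 5 2 3)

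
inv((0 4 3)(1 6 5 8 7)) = (0 3 4)(1 7 8 5 6)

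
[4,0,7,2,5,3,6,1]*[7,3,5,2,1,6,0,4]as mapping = [0→1,1→7,2→4,3→5,4→6,5→2,6→0,7→3]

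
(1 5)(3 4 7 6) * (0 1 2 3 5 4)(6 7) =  (0 1 4 6 5 2 3)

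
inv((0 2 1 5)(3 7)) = (0 5 1 2)(3 7)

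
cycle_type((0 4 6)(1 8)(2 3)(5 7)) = 2^3.3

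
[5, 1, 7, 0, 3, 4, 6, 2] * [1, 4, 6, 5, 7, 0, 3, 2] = [0, 4, 2, 1, 5, 7, 3, 6] 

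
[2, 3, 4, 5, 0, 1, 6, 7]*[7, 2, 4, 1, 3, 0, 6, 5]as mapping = [0→4, 1→1, 2→3, 3→0, 4→7, 5→2, 6→6, 7→5]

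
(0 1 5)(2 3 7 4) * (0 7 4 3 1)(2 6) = (1 5 7 3 4 6 2)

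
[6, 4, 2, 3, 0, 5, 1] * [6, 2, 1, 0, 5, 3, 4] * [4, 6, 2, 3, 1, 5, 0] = [1, 5, 6, 4, 0, 3, 2]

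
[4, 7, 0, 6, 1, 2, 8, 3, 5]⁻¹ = [2, 4, 5, 7, 0, 8, 3, 1, 6]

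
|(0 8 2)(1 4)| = 6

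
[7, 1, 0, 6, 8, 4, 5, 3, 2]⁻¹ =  [2, 1, 8, 7, 5, 6, 3, 0, 4]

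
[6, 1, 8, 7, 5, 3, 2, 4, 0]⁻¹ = [8, 1, 6, 5, 7, 4, 0, 3, 2]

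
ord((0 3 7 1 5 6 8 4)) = 8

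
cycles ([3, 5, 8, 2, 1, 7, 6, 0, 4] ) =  (0 3 2 8 4 1 5 7)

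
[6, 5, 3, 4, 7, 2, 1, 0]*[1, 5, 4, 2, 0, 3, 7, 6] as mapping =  [0→7, 1→3, 2→2, 3→0, 4→6, 5→4, 6→5, 7→1] 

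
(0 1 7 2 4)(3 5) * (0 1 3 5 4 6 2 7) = (0 3 4 1)(2 6)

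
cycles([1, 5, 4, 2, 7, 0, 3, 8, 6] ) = (0 1 5)(2 4 7 8 6 3)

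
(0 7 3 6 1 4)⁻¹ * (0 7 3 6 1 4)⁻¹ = (0 1 3)(4 6 7)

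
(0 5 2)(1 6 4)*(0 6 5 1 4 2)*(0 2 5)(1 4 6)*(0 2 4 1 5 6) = (0 1 2 5 4)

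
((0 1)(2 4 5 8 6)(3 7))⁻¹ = (0 1)(2 6 8 5 4)(3 7)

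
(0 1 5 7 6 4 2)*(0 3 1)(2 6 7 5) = (1 2 3)(4 6)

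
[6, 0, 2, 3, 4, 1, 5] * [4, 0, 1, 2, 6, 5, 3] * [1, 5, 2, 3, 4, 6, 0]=[3, 4, 5, 2, 0, 1, 6]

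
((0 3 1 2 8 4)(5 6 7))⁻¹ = (0 4 8 2 1 3)(5 7 6)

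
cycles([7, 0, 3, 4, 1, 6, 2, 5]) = (0 7 5 6 2 3 4 1)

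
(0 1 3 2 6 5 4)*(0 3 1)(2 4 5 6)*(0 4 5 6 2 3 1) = (0 4 1)(2 3 5 6)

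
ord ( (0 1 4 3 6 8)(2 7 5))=6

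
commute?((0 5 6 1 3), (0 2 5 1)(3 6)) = no:(0 5 6 1 3)*(0 2 5 1)(3 6) = (0 1 6)(2 5 3), (0 2 5 1)(3 6)*(0 5 6 1 3) = (0 2 6)(1 5 3)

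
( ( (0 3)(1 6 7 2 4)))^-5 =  (0 3)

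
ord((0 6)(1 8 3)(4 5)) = 6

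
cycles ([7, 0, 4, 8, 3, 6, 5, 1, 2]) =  (0 7 1)(2 4 3 8)(5 6)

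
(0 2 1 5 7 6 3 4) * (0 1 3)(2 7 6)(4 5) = (0 7 2 3 5 6)(1 4)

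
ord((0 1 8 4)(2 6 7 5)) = 4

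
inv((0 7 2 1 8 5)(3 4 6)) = (0 5 8 1 2 7)(3 6 4)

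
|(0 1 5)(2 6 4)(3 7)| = 6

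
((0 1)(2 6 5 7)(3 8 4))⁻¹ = (0 1)(2 7 5 6)(3 4 8)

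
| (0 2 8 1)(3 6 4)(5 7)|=12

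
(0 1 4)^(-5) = (0 1 4)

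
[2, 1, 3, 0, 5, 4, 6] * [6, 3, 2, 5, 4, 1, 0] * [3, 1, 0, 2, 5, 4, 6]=[0, 2, 4, 6, 1, 5, 3]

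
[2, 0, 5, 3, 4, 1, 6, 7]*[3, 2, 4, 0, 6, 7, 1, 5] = [4, 3, 7, 0, 6, 2, 1, 5]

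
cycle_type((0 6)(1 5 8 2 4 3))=2.6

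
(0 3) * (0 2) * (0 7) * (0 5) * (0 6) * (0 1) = (0 3 2 7 5 6 1)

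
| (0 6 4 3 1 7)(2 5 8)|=6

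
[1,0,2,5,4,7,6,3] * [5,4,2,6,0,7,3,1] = [4,5,2,7,0,1,3,6]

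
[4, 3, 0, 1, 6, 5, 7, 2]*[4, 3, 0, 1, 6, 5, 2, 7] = [6, 1, 4, 3, 2, 5, 7, 0]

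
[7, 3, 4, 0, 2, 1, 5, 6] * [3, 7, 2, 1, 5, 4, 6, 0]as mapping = [0→0, 1→1, 2→5, 3→3, 4→2, 5→7, 6→4, 7→6]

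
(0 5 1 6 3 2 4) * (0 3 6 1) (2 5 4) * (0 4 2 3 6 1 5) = (0 2 3) (1 5 4 6) 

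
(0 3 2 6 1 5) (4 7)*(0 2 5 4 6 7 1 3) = (1 4) (2 7 6 3 5) 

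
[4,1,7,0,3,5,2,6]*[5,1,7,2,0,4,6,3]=[0,1,3,5,2,4,7,6]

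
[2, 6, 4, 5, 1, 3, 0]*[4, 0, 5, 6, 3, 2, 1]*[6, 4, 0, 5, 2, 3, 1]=[3, 4, 5, 0, 6, 1, 2]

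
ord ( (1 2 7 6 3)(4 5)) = 10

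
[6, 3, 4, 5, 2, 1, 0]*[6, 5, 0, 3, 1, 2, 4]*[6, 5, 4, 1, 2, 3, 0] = [2, 1, 5, 4, 6, 3, 0]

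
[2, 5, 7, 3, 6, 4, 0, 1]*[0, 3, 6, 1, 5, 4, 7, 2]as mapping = [0→6, 1→4, 2→2, 3→1, 4→7, 5→5, 6→0, 7→3]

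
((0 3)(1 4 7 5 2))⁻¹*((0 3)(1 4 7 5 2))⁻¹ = (1 5 4 2 7)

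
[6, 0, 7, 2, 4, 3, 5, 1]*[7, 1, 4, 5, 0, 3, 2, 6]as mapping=[0→2, 1→7, 2→6, 3→4, 4→0, 5→5, 6→3, 7→1]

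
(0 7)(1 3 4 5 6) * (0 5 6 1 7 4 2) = (0 4 6 7 5 1 3 2)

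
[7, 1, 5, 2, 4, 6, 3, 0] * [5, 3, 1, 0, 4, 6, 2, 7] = [7, 3, 6, 1, 4, 2, 0, 5]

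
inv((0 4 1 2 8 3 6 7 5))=(0 5 7 6 3 8 2 1 4)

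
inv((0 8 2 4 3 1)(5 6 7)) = (0 1 3 4 2 8)(5 7 6)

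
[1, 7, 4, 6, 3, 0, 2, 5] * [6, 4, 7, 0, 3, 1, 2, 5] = [4, 5, 3, 2, 0, 6, 7, 1] 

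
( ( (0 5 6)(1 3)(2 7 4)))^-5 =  (0 5 6)(1 3)(2 7 4)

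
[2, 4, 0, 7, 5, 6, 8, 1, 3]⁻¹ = [2, 7, 0, 8, 1, 4, 5, 3, 6]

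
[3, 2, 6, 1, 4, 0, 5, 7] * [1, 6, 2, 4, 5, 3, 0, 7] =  [4, 2, 0, 6, 5, 1, 3, 7]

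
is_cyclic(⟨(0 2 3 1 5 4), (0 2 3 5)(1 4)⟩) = no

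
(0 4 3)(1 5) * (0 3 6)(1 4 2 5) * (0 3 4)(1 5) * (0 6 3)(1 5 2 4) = (0 4 3 1 2 5 6)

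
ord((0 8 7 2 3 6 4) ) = 7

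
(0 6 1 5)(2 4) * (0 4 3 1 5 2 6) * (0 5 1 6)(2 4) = (0 5 2 3 6 1 4)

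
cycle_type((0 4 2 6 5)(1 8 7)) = 3.5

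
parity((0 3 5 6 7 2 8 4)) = odd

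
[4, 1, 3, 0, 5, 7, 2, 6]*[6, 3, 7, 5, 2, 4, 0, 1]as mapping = [0→2, 1→3, 2→5, 3→6, 4→4, 5→1, 6→7, 7→0]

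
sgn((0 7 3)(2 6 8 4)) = -1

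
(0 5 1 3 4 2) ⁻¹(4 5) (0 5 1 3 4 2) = (1 2) 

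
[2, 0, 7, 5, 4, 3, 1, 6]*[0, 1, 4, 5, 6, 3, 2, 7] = [4, 0, 7, 3, 6, 5, 1, 2]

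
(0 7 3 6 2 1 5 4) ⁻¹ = (0 4 5 1 2 6 3 7) 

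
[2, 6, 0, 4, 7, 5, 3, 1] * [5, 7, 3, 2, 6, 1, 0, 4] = [3, 0, 5, 6, 4, 1, 2, 7]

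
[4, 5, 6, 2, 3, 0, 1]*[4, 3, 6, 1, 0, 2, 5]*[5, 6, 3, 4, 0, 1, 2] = [5, 3, 1, 2, 6, 0, 4]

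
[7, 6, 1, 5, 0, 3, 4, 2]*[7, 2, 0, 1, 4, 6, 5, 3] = [3, 5, 2, 6, 7, 1, 4, 0]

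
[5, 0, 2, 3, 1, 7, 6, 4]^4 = [1, 4, 2, 3, 7, 0, 6, 5]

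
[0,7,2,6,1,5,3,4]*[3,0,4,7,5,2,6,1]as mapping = [0→3,1→1,2→4,3→6,4→0,5→2,6→7,7→5]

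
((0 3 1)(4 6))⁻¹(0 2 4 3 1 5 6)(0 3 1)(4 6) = (0 5 4 3 2 6 1)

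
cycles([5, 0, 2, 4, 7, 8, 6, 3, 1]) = (0 5 8 1)(3 4 7)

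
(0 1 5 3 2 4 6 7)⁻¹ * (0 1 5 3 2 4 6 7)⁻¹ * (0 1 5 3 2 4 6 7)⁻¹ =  (0 4 5 7 2 1 6 3)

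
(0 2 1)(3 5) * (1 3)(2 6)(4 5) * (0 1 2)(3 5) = (0 6)(2 5)(3 4)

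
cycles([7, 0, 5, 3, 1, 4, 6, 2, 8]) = (0 7 2 5 4 1)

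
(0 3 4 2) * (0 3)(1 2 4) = (1 2 3)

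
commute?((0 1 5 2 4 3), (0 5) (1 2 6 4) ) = no:(0 1 5 2 4 3)*(0 5) (1 2 6 4) = (0 2 1) (3 5 6 4), (0 5) (1 2 6 4)*(0 1 5 2 4 3) = (0 2 6 3) (1 4 5) 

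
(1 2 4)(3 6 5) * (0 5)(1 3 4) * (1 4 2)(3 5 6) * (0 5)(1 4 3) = (0 6 5 2 3 1 4)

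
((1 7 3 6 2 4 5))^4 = (1 2 7 4 3 5 6)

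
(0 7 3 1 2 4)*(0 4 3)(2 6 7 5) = (0 5 2 3 1 6 7)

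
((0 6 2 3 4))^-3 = (0 2 4 6 3)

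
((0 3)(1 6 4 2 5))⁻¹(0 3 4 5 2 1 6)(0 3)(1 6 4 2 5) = (0 2 1 5 6 4 3)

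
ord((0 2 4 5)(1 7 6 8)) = 4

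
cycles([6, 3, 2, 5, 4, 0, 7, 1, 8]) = (0 6 7 1 3 5)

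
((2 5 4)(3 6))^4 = (2 5 4)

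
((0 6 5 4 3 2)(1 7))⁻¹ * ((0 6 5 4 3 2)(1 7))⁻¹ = (0 3 5)(2 4 6)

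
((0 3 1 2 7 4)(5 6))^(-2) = (0 7 1)(2 3 4)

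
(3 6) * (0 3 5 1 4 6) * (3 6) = (0 6 5 1 4 3)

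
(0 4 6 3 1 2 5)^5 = (0 2 3 4 5 1 6)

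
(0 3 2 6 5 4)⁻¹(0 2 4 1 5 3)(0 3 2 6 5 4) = (0 1 4 2 3 6)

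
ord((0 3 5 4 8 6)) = 6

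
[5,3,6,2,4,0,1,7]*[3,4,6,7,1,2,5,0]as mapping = [0→2,1→7,2→5,3→6,4→1,5→3,6→4,7→0]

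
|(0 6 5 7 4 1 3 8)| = 8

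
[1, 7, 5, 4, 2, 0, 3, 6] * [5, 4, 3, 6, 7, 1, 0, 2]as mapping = [0→4, 1→2, 2→1, 3→7, 4→3, 5→5, 6→6, 7→0]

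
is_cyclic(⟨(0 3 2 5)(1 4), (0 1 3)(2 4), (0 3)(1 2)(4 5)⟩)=no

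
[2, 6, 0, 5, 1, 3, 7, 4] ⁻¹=[2, 4, 0, 5, 7, 3, 1, 6] 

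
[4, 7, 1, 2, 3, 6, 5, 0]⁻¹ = [7, 2, 3, 4, 0, 6, 5, 1]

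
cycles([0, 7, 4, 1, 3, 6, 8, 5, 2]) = (1 7 5 6 8 2 4 3)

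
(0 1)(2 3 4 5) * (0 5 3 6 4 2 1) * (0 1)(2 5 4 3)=(0 1 4 2 6 3 5)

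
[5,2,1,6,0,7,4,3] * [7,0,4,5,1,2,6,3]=[2,4,0,6,7,3,1,5]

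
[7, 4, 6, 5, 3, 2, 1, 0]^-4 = [0, 3, 1, 2, 5, 6, 4, 7]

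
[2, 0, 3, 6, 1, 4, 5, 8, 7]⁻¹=[1, 4, 0, 2, 5, 6, 3, 8, 7]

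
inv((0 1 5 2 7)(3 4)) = (0 7 2 5 1)(3 4)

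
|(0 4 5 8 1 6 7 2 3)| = 9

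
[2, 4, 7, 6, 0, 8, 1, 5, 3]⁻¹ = [4, 6, 0, 8, 1, 7, 3, 2, 5]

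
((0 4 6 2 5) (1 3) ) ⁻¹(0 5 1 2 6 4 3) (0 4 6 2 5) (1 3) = (0 3 5 2 6 1 4) 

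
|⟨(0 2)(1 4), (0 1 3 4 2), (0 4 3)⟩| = 60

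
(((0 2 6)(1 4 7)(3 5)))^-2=(0 2 6)(1 4 7)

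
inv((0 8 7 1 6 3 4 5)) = (0 5 4 3 6 1 7 8)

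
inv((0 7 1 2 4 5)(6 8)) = (0 5 4 2 1 7)(6 8)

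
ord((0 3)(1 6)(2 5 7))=6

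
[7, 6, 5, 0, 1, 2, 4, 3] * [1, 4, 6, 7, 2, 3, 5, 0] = [0, 5, 3, 1, 4, 6, 2, 7]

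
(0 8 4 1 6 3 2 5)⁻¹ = (0 5 2 3 6 1 4 8)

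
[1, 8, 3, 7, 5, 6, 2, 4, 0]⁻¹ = [8, 0, 6, 2, 7, 4, 5, 3, 1]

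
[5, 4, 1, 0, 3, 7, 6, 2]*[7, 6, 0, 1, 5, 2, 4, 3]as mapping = [0→2, 1→5, 2→6, 3→7, 4→1, 5→3, 6→4, 7→0]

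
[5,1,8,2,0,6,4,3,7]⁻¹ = [4,1,3,7,6,0,5,8,2]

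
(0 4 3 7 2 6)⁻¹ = (0 6 2 7 3 4)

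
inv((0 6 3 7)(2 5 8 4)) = (0 7 3 6)(2 4 8 5)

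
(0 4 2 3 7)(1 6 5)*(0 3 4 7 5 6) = (0 7 3 5 1)(2 4)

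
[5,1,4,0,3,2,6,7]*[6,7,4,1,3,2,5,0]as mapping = [0→2,1→7,2→3,3→6,4→1,5→4,6→5,7→0]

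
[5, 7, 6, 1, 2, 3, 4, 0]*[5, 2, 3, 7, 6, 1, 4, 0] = [1, 0, 4, 2, 3, 7, 6, 5]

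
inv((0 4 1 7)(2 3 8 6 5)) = (0 7 1 4)(2 5 6 8 3)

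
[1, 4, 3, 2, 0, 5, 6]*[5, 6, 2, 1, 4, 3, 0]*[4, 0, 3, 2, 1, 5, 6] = [6, 1, 0, 3, 5, 2, 4]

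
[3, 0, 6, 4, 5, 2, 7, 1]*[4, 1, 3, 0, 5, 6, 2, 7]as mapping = [0→0, 1→4, 2→2, 3→5, 4→6, 5→3, 6→7, 7→1]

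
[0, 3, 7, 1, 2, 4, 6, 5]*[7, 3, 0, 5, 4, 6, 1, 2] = [7, 5, 2, 3, 0, 4, 1, 6]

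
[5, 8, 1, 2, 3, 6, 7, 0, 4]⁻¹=[7, 2, 3, 4, 8, 0, 5, 6, 1]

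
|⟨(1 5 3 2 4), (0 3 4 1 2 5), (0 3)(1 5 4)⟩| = 720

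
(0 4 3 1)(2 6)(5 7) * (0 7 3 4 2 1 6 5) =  (0 2 5 3 6 1 7)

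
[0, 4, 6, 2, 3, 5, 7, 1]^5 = [0, 7, 3, 4, 1, 5, 2, 6]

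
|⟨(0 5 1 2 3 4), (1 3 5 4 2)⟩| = 720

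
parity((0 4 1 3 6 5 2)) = even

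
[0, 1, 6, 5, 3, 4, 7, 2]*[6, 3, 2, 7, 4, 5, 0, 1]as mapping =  [0→6, 1→3, 2→0, 3→5, 4→7, 5→4, 6→1, 7→2]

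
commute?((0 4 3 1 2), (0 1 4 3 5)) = no:(0 4 3 1 2) * (0 1 4 3 5) = (0 3 4 5)(1 2), (0 1 4 3 5) * (0 4 3 1 2) = (0 2)(1 3 5 4)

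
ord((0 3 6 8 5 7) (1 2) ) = 6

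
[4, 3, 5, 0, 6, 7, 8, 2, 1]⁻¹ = [3, 8, 7, 1, 0, 2, 4, 5, 6]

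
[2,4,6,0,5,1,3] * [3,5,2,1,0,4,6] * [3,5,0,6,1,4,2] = [0,3,2,6,1,4,5]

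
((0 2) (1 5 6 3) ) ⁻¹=(0 2) (1 3 6 5) 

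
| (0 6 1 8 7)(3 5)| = 10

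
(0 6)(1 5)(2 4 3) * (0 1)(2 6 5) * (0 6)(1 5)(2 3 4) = (0 1 3)(5 6)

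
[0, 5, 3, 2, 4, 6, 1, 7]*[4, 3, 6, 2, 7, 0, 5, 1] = [4, 0, 2, 6, 7, 5, 3, 1]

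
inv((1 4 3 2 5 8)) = (1 8 5 2 3 4)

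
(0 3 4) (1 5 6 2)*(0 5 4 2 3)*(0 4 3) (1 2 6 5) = (0 4 1 3 6) 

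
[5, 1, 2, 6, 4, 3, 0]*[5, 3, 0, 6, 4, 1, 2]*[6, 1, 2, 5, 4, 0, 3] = [1, 5, 6, 2, 4, 3, 0]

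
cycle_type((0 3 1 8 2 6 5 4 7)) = 9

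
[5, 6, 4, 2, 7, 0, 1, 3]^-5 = [5, 6, 3, 7, 2, 0, 1, 4]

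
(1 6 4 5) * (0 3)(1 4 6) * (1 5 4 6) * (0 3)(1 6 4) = (1 5 4)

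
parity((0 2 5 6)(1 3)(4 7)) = odd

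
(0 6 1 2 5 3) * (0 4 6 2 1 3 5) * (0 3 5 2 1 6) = (0 1 6 5 2 3 4)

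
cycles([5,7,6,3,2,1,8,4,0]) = (0 5 1 7 4 2 6 8)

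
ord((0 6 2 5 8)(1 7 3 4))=20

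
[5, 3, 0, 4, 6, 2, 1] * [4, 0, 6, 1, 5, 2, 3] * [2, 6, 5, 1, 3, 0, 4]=[5, 6, 3, 0, 1, 4, 2]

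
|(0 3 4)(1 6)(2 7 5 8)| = 12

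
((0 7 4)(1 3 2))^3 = ()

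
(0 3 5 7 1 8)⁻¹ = (0 8 1 7 5 3)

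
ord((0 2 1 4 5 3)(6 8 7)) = 6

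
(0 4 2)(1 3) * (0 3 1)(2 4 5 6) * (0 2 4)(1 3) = (0 5 6 4)(1 3 2)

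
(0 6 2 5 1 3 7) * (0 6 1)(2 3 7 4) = (0 1 7 6 3 4 2 5)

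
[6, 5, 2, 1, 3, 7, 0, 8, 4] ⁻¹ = [6, 3, 2, 4, 8, 1, 0, 5, 7] 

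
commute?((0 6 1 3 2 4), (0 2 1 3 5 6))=no:(0 6 1 3 2 4) * (0 2 1 3 5 6)=(1 5 6 3)(2 4), (0 2 1 3 5 6) * (0 6 1 3 2 4)=(0 4)(1 2 3 5)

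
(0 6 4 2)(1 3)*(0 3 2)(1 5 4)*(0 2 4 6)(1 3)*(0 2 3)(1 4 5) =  (0 2 4 3 1 5 6)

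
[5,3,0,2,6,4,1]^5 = [3,4,1,6,0,2,5]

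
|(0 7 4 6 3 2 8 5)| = 8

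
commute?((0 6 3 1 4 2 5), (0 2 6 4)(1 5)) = no:(0 6 3 1 4 2 5)*(0 2 6 4)(1 5) = (0 4 6 3 5 2 1), (0 2 6 4)(1 5)*(0 6 3 1 4 2 5) = (0 5 4 6 2 3 1)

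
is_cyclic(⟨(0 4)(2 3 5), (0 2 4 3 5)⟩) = no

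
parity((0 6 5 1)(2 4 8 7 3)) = odd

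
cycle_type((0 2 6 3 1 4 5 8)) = 8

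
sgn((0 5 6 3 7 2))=-1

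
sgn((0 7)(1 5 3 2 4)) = -1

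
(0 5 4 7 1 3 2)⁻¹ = (0 2 3 1 7 4 5)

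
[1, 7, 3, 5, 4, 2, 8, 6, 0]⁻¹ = [8, 0, 5, 2, 4, 3, 7, 1, 6]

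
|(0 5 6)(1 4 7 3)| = 12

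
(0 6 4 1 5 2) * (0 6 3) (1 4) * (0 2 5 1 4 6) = (0 3 2) (4 6) 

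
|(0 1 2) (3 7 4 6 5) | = 15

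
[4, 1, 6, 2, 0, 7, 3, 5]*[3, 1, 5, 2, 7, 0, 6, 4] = [7, 1, 6, 5, 3, 4, 2, 0]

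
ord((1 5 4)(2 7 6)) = 3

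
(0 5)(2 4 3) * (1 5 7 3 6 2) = (0 7 3 1 5)(2 4 6)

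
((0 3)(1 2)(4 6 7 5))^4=()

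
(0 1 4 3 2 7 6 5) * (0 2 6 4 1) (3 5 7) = (2 3 6 7 4 5) 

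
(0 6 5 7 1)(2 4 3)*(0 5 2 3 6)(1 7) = (1 5)(2 4 6)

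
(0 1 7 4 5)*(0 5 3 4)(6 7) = (0 1 6 7)(3 4)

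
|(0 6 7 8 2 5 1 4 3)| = 9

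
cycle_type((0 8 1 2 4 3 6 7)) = 8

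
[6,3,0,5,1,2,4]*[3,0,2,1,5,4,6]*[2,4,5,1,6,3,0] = [0,4,1,6,2,5,3]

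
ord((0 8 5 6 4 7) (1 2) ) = 6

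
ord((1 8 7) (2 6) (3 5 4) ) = 6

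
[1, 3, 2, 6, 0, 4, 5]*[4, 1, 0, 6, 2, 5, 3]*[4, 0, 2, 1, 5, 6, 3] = [0, 3, 4, 1, 5, 2, 6]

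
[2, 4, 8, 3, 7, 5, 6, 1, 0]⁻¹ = [8, 7, 0, 3, 1, 5, 6, 4, 2]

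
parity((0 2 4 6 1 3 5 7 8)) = even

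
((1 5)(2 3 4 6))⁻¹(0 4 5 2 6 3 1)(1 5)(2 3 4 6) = (0 6 1 3 2 4 5)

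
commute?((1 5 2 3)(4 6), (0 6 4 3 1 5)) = no:(1 5 2 3)(4 6)*(0 6 4 3 1 5) = (0 6 3 5 2 1), (0 6 4 3 1 5)*(1 5 2 3)(4 6) = (0 4 1 2 3 5)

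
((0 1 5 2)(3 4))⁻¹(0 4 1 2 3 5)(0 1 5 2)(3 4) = (0 4 2 1 3 5)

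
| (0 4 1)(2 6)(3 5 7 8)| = 12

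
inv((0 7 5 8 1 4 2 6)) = (0 6 2 4 1 8 5 7)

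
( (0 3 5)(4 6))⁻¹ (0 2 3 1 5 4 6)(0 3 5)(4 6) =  (0 6 4 3 2 5 1)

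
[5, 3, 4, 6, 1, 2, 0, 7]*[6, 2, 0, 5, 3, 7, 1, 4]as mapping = [0→7, 1→5, 2→3, 3→1, 4→2, 5→0, 6→6, 7→4]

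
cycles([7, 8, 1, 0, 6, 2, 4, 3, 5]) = (0 7 3)(1 8 5 2)(4 6)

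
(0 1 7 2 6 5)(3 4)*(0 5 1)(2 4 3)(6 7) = (1 6)(2 7 4)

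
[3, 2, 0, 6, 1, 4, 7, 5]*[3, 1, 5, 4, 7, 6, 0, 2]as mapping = [0→4, 1→5, 2→3, 3→0, 4→1, 5→7, 6→2, 7→6]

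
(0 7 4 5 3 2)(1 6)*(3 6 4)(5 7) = (0 5 6 1 4 7 3 2)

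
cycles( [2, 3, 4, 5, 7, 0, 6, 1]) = (0 2 4 7 1 3 5) 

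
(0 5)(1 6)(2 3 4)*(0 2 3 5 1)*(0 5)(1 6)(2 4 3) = (0 6 5 4 2)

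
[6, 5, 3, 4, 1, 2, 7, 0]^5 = [7, 1, 2, 3, 4, 5, 0, 6]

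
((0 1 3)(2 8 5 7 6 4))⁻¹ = (0 3 1)(2 4 6 7 5 8)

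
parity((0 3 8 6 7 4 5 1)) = odd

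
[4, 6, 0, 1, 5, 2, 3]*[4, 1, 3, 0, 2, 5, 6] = [2, 6, 4, 1, 5, 3, 0]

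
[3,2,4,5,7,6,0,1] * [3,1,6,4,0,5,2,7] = [4,6,0,5,7,2,3,1]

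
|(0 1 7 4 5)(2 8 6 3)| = 20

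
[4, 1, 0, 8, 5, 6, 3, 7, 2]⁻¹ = [2, 1, 8, 6, 0, 4, 5, 7, 3]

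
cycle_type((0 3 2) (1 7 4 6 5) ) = 3.5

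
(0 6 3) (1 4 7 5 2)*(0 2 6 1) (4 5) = (0 1 5 6 3 2) (4 7) 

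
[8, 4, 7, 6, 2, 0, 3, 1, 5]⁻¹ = [5, 7, 4, 6, 1, 8, 3, 2, 0]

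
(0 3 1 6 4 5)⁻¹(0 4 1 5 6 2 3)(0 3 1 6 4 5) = (0 4 2 1 3 5 6)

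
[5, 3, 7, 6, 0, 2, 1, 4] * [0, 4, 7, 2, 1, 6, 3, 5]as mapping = [0→6, 1→2, 2→5, 3→3, 4→0, 5→7, 6→4, 7→1]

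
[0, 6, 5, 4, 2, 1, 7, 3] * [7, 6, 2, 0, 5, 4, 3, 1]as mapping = [0→7, 1→3, 2→4, 3→5, 4→2, 5→6, 6→1, 7→0]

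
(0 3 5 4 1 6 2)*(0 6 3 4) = (0 4 1 3 5)(2 6)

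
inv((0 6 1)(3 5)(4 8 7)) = (0 1 6)(3 5)(4 7 8)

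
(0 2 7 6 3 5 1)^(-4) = (0 6 1 7 5 2 3)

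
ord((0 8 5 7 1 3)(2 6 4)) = 6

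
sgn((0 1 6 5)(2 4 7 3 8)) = -1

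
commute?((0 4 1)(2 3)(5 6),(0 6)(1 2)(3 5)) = no:(0 4 1)(2 3)(5 6)*(0 6)(1 2)(3 5) = (0 4 2 5)(1 6 3),(0 6)(1 2)(3 5)*(0 4 1)(2 3)(5 6) = (0 5 2)(1 3 6 4)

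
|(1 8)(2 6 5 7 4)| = 10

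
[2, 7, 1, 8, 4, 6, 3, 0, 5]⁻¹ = [7, 2, 0, 6, 4, 8, 5, 1, 3]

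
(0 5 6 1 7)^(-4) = (0 5 6 1 7)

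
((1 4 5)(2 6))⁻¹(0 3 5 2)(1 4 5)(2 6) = (0 3 1 6)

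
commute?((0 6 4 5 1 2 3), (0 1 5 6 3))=no:(0 6 4 5 1 2 3)*(0 1 5 6 3)=(0 3 1 2)(4 6), (0 1 5 6 3)*(0 6 4 5 1 2 3)=(0 2 3 6)(4 5)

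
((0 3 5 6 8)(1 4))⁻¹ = (0 8 6 5 3)(1 4)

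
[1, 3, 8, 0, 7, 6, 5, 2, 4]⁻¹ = [3, 0, 7, 1, 8, 6, 5, 4, 2]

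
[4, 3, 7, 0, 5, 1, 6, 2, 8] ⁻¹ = [3, 5, 7, 1, 0, 4, 6, 2, 8] 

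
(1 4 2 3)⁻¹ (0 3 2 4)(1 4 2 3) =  (0 1 3 2)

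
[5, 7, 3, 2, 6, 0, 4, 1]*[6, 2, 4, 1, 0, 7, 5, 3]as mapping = [0→7, 1→3, 2→1, 3→4, 4→5, 5→6, 6→0, 7→2]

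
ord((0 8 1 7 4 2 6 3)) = 8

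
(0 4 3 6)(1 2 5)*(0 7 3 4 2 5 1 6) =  (0 2 1 5 6 7 3)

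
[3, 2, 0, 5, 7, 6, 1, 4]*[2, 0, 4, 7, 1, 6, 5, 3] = [7, 4, 2, 6, 3, 5, 0, 1]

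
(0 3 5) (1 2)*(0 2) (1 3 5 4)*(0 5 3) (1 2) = (0 3 4 2) (1 5) 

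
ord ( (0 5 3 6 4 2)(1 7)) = 6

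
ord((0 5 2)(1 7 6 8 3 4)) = 6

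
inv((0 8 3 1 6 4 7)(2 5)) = (0 7 4 6 1 3 8)(2 5)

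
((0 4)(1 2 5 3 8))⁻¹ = (0 4)(1 8 3 5 2)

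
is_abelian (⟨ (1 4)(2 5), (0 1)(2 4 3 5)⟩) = no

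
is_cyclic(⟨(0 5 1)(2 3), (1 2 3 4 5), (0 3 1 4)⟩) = no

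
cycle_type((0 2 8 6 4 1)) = 6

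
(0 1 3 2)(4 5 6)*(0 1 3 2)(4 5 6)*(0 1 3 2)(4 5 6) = (0 2 3 1)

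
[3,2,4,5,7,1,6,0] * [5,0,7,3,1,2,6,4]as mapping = [0→3,1→7,2→1,3→2,4→4,5→0,6→6,7→5]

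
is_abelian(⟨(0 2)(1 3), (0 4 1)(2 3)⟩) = no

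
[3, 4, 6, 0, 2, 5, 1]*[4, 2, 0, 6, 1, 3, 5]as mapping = [0→6, 1→1, 2→5, 3→4, 4→0, 5→3, 6→2]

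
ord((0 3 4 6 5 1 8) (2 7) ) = 14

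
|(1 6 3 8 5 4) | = 6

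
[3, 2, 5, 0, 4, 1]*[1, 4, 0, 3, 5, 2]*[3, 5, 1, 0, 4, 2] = [0, 3, 1, 5, 2, 4]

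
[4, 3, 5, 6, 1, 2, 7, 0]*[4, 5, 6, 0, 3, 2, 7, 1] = [3, 0, 2, 7, 5, 6, 1, 4]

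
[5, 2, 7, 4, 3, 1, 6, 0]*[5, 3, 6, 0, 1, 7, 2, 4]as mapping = [0→7, 1→6, 2→4, 3→1, 4→0, 5→3, 6→2, 7→5]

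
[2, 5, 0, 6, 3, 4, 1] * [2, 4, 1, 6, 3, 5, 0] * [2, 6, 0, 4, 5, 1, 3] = [6, 1, 0, 2, 3, 4, 5]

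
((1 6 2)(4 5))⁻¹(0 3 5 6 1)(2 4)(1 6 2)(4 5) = (0 3 4 2 6)(1 5)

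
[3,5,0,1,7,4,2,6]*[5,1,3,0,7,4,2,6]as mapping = [0→0,1→4,2→5,3→1,4→6,5→7,6→3,7→2]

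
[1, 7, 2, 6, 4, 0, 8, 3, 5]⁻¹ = [5, 0, 2, 7, 4, 8, 3, 1, 6]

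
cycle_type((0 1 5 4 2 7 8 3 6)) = 9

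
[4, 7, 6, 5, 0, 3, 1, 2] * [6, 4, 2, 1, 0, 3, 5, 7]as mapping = [0→0, 1→7, 2→5, 3→3, 4→6, 5→1, 6→4, 7→2]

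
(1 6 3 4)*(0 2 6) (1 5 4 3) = (0 2 6 1) (4 5) 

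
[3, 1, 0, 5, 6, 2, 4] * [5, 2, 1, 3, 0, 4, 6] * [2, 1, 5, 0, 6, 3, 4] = [0, 5, 3, 6, 4, 1, 2]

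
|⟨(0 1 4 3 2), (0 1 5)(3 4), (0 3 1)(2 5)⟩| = 720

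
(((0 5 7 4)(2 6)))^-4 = ()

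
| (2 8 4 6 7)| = 5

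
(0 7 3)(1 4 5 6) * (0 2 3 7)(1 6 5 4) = (2 3)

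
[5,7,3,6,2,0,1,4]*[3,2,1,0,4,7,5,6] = [7,6,0,5,1,3,2,4]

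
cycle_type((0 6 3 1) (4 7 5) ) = 3.4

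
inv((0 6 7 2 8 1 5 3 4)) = (0 4 3 5 1 8 2 7 6)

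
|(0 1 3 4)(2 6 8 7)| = 4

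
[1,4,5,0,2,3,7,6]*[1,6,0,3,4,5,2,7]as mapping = [0→6,1→4,2→5,3→1,4→0,5→3,6→7,7→2]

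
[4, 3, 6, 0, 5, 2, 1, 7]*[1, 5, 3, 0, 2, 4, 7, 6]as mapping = [0→2, 1→0, 2→7, 3→1, 4→4, 5→3, 6→5, 7→6]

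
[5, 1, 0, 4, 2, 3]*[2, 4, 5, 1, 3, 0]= [0, 4, 2, 3, 5, 1]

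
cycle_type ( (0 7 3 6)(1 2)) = 2.4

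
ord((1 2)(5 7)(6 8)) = 2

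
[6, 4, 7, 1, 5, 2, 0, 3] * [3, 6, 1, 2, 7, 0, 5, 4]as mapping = [0→5, 1→7, 2→4, 3→6, 4→0, 5→1, 6→3, 7→2]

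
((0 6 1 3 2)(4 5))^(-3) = (0 1 2 6 3)(4 5)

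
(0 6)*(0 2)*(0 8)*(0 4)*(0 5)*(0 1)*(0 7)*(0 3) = (0 6 2 8 4 5 1 7 3)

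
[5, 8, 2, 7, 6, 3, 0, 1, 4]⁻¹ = [6, 7, 2, 5, 8, 0, 4, 3, 1]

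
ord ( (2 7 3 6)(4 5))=4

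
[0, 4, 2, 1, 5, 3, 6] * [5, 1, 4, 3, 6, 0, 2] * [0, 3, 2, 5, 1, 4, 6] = [4, 6, 1, 3, 0, 5, 2]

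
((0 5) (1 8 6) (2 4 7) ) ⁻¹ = (0 5) (1 6 8) (2 7 4) 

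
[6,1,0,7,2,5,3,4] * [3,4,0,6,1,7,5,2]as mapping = [0→5,1→4,2→3,3→2,4→0,5→7,6→6,7→1]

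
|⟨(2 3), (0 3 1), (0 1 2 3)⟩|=24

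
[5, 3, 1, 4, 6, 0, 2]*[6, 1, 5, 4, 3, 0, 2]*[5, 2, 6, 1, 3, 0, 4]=[5, 3, 2, 1, 6, 4, 0]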